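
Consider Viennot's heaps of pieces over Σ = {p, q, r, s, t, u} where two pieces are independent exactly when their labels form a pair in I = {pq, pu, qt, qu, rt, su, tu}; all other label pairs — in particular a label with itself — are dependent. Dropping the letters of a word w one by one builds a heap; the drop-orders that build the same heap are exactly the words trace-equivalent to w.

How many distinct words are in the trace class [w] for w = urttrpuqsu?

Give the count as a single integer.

339

piece 0:u — minimal
piece 1:r rests on {0:u}
piece 2:t — minimal
piece 3:t rests on {2:t}
piece 4:r rests on {1:r}
piece 5:p rests on {3:t, 4:r}
piece 6:u rests on {4:r}
piece 7:q rests on {4:r}
piece 8:s rests on {5:p, 7:q}
piece 9:u rests on {6:u}
minimal pieces: {0:u, 2:t}
ways to finish when only these pieces remain (= sum over removing one remaining piece with nothing left below it):
  1 left: {8}→1  {9}→1
  2 left: {5,8}→1  {6,9}→1  {7,8}→1  {8,9}→2
  3 left: {3,5,8}→1  {5,7,8}→2  {5,8,9}→3  {6,8,9}→3  {7,8,9}→3
  4 left: {2,3,5,8}→1  {3,5,7,8}→3  {3,5,8,9}→4  {5,6,8,9}→6  {5,7,8,9}→8  {6,7,8,9}→6
  5 left: {2,3,5,7,8}→4  {2,3,5,8,9}→5  {3,5,6,8,9}→10  {3,5,7,8,9}→15  {5,6,7,8,9}→20
  6 left: {2,3,5,6,8,9}→15  {2,3,5,7,8,9}→24  {3,5,6,7,8,9}→45  {4,5,6,7,8,9}→20
  7 left: {1,4,5,6,7,8,9}→20  {2,3,5,6,7,8,9}→84  {3,4,5,6,7,8,9}→65
  8 left: {0,1,4,5,6,7,8,9}→20  {1,3,4,5,6,7,8,9}→85  {2,3,4,5,6,7,8,9}→149
  placing 0:u first → 234 extensions
  placing 2:t first → 105 extensions
total linear extensions = 339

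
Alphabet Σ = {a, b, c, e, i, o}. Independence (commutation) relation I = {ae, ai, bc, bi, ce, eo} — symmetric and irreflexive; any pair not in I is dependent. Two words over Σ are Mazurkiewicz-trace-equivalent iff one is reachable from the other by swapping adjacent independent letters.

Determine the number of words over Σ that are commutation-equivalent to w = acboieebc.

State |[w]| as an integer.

8

#0=a has no predecessor
#1=c depends on [0:a]
#2=b depends on [0:a]
#3=o depends on [1:c, 2:b]
#4=i depends on [3:o]
#5=e depends on [4:i]
#6=e depends on [5:e]
#7=b depends on [6:e]
#8=c depends on [4:i]
sources: [0:a]
N(rest) = Σ N(rest − s) over sources s of rest; N(one piece) = 1:
  size 1 → [7]=1  [8]=1
  size 2 → [6,7]=1  [7,8]=2
  size 3 → [5,6,7]=1  [6,7,8]=3
  size 4 → [5,6,7,8]=4
  size 5 → [4,5,6,7,8]=4
  size 6 → [3,4,5,6,7,8]=4
  size 7 → [1,3,4,5,6,7,8]=4  [2,3,4,5,6,7,8]=4
  first=0(a) contributes 8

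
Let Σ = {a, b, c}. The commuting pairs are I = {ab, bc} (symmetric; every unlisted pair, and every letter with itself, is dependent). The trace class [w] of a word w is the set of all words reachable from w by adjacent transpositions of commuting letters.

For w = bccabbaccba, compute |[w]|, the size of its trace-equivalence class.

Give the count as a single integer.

330

0(b) covers ∅
1(c) covers ∅
2(c) covers 1:c
3(a) covers 2:c
4(b) covers 0:b
5(b) covers 4:b
6(a) covers 3:a
7(c) covers 6:a
8(c) covers 7:c
9(b) covers 5:b
10(a) covers 8:c
floor of heap: 0:b, 1:c
completions by unplaced set U, small U first (add the entries for U minus each lowest piece of U):
  |U|=1: {9}:1  {10}:1
  |U|=2: {5,9}:1  {8,10}:1  {9,10}:2
  |U|=3: {4,5,9}:1  {5,9,10}:3  {7,8,10}:1  {8,9,10}:3
  |U|=4: {0,4,5,9}:1  {4,5,9,10}:4  {5,8,9,10}:6  {6,7,8,10}:1  {7,8,9,10}:4
  |U|=5: {0,4,5,9,10}:5  {3,6,7,8,10}:1  {4,5,8,9,10}:10  {5,7,8,9,10}:10  {6,7,8,9,10}:5
  |U|=6: {0,4,5,8,9,10}:15  {2,3,6,7,8,10}:1  {3,6,7,8,9,10}:6  {4,5,7,8,9,10}:20  {5,6,7,8,9,10}:15
  |U|=7: {0,4,5,7,8,9,10}:35  {1,2,3,6,7,8,10}:1  {2,3,6,7,8,9,10}:7  {3,5,6,7,8,9,10}:21  {4,5,6,7,8,9,10}:35
  |U|=8: {0,4,5,6,7,8,9,10}:70  {1,2,3,6,7,8,9,10}:8  {2,3,5,6,7,8,9,10}:28  {3,4,5,6,7,8,9,10}:56
  |U|=9: {0,3,4,5,6,7,8,9,10}:126  {1,2,3,5,6,7,8,9,10}:36  {2,3,4,5,6,7,8,9,10}:84
  start at 0(b): 120
  start at 1(c): 210
sum over floor = 330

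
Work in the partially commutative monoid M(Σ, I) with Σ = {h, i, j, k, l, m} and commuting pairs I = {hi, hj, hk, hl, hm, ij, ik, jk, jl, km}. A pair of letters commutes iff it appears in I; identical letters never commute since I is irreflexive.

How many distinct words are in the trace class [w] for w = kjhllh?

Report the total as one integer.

drop 0:k onto floor
drop 1:j onto floor
drop 2:h onto floor
drop 3:l onto {0:k}
drop 4:l onto {3:l}
drop 5:h onto {2:h}
ground layer = {0:k, 1:j, 2:h}
drop-orders for the pieces not yet dropped (sum over which currently-grounded one goes next):
  1 to go: {1} 1  {4} 1  {5} 1
  2 to go: {1,4} 2  {1,5} 2  {2,5} 1  {3,4} 1  {4,5} 2
  3 to go: {0,3,4} 1  {1,2,5} 3  {1,3,4} 3  {1,4,5} 6  {2,4,5} 3  {3,4,5} 3
  4 to go: {0,1,3,4} 4  {0,3,4,5} 4  {1,2,4,5} 12  {1,3,4,5} 12  {2,3,4,5} 6
  if 0:k drops first: 30 orders
  if 1:j drops first: 10 orders
  if 2:h drops first: 20 orders
heap linearizations: 60

60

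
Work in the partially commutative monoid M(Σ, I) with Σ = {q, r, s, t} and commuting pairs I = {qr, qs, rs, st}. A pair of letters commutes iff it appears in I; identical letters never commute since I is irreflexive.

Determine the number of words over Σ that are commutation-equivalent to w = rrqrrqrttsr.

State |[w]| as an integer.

231

piece 0:r — minimal
piece 1:r rests on {0:r}
piece 2:q — minimal
piece 3:r rests on {1:r}
piece 4:r rests on {3:r}
piece 5:q rests on {2:q}
piece 6:r rests on {4:r}
piece 7:t rests on {5:q, 6:r}
piece 8:t rests on {7:t}
piece 9:s — minimal
piece 10:r rests on {8:t}
minimal pieces: {0:r, 2:q, 9:s}
ways to finish when only these pieces remain (= sum over removing one remaining piece with nothing left below it):
  1 left: {9}→1  {10}→1
  2 left: {8,10}→1  {9,10}→2
  3 left: {7,8,10}→1  {8,9,10}→3
  4 left: {5,7,8,10}→1  {6,7,8,10}→1  {7,8,9,10}→4
  5 left: {2,5,7,8,10}→1  {4,6,7,8,10}→1  {5,6,7,8,10}→2  {5,7,8,9,10}→5  {6,7,8,9,10}→5
  6 left: {2,5,6,7,8,10}→3  {2,5,7,8,9,10}→6  {3,4,6,7,8,10}→1  {4,5,6,7,8,10}→3  {4,6,7,8,9,10}→6  {5,6,7,8,9,10}→12
  7 left: {1,3,4,6,7,8,10}→1  {2,4,5,6,7,8,10}→6  {2,5,6,7,8,9,10}→21  {3,4,5,6,7,8,10}→4  {3,4,6,7,8,9,10}→7  {4,5,6,7,8,9,10}→21
  8 left: {0,1,3,4,6,7,8,10}→1  {1,3,4,5,6,7,8,10}→5  {1,3,4,6,7,8,9,10}→8  {2,3,4,5,6,7,8,10}→10  {2,4,5,6,7,8,9,10}→48  {3,4,5,6,7,8,9,10}→32
  9 left: {0,1,3,4,5,6,7,8,10}→6  {0,1,3,4,6,7,8,9,10}→9  {1,2,3,4,5,6,7,8,10}→15  {1,3,4,5,6,7,8,9,10}→45  {2,3,4,5,6,7,8,9,10}→90
  placing 0:r first → 150 extensions
  placing 2:q first → 60 extensions
  placing 9:s first → 21 extensions
total linear extensions = 231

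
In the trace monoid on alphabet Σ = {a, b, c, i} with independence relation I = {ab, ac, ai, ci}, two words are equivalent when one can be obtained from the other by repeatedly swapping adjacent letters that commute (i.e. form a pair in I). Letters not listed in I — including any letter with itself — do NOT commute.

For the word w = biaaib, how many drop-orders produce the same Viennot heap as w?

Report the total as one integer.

#0=b has no predecessor
#1=i depends on [0:b]
#2=a has no predecessor
#3=a depends on [2:a]
#4=i depends on [1:i]
#5=b depends on [4:i]
sources: [0:b, 2:a]
N(rest) = Σ N(rest − s) over sources s of rest; N(one piece) = 1:
  size 1 → [3]=1  [5]=1
  size 2 → [2,3]=1  [3,5]=2  [4,5]=1
  size 3 → [1,4,5]=1  [2,3,5]=3  [3,4,5]=3
  size 4 → [0,1,4,5]=1  [1,3,4,5]=4  [2,3,4,5]=6
  first=0(b) contributes 10
  first=2(a) contributes 5
|[w]| = 15

15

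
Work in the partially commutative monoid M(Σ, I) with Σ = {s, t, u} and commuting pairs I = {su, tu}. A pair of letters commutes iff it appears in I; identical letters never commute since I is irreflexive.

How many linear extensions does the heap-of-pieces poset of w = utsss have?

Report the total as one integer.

0(u) covers ∅
1(t) covers ∅
2(s) covers 1:t
3(s) covers 2:s
4(s) covers 3:s
floor of heap: 0:u, 1:t
completions by unplaced set U, small U first (add the entries for U minus each lowest piece of U):
  |U|=1: {0}:1  {4}:1
  |U|=2: {0,4}:2  {3,4}:1
  |U|=3: {0,3,4}:3  {2,3,4}:1
  start at 0(u): 1
  start at 1(t): 4
sum over floor = 5

5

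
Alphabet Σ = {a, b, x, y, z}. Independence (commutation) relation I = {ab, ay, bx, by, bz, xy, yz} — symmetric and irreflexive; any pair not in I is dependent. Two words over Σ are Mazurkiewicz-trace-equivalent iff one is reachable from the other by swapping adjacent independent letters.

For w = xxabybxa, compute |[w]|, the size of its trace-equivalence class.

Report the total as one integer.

0(x) covers ∅
1(x) covers 0:x
2(a) covers 1:x
3(b) covers ∅
4(y) covers ∅
5(b) covers 3:b
6(x) covers 2:a
7(a) covers 6:x
floor of heap: 0:x, 3:b, 4:y
completions by unplaced set U, small U first (add the entries for U minus each lowest piece of U):
  |U|=1: {4}:1  {5}:1  {7}:1
  |U|=2: {3,5}:1  {4,5}:2  {4,7}:2  {5,7}:2  {6,7}:1
  |U|=3: {2,6,7}:1  {3,4,5}:3  {3,5,7}:3  {4,5,7}:6  {4,6,7}:3  {5,6,7}:3
  |U|=4: {1,2,6,7}:1  {2,4,6,7}:4  {2,5,6,7}:4  {3,4,5,7}:12  {3,5,6,7}:6  {4,5,6,7}:12
  |U|=5: {0,1,2,6,7}:1  {1,2,4,6,7}:5  {1,2,5,6,7}:5  {2,3,5,6,7}:10  {2,4,5,6,7}:20  {3,4,5,6,7}:30
  |U|=6: {0,1,2,4,6,7}:6  {0,1,2,5,6,7}:6  {1,2,3,5,6,7}:15  {1,2,4,5,6,7}:30  {2,3,4,5,6,7}:60
  start at 0(x): 105
  start at 3(b): 42
  start at 4(y): 21
sum over floor = 168

168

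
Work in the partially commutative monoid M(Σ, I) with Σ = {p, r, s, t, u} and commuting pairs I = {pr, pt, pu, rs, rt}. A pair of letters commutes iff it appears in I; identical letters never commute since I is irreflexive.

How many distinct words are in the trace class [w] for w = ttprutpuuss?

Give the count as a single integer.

piece 0:t — minimal
piece 1:t rests on {0:t}
piece 2:p — minimal
piece 3:r — minimal
piece 4:u rests on {1:t, 3:r}
piece 5:t rests on {4:u}
piece 6:p rests on {2:p}
piece 7:u rests on {5:t}
piece 8:u rests on {7:u}
piece 9:s rests on {6:p, 8:u}
piece 10:s rests on {9:s}
minimal pieces: {0:t, 2:p, 3:r}
ways to finish when only these pieces remain (= sum over removing one remaining piece with nothing left below it):
  1 left: {10}→1
  2 left: {9,10}→1
  3 left: {6,9,10}→1  {8,9,10}→1
  4 left: {2,6,9,10}→1  {6,8,9,10}→2  {7,8,9,10}→1
  5 left: {2,6,8,9,10}→3  {5,7,8,9,10}→1  {6,7,8,9,10}→3
  6 left: {2,6,7,8,9,10}→6  {4,5,7,8,9,10}→1  {5,6,7,8,9,10}→4
  7 left: {1,4,5,7,8,9,10}→1  {2,5,6,7,8,9,10}→10  {3,4,5,7,8,9,10}→1  {4,5,6,7,8,9,10}→5
  8 left: {0,1,4,5,7,8,9,10}→1  {1,3,4,5,7,8,9,10}→2  {1,4,5,6,7,8,9,10}→6  {2,4,5,6,7,8,9,10}→15  {3,4,5,6,7,8,9,10}→6
  9 left: {0,1,3,4,5,7,8,9,10}→3  {0,1,4,5,6,7,8,9,10}→7  {1,2,4,5,6,7,8,9,10}→21  {1,3,4,5,6,7,8,9,10}→14  {2,3,4,5,6,7,8,9,10}→21
  placing 0:t first → 56 extensions
  placing 2:p first → 24 extensions
  placing 3:r first → 28 extensions
total linear extensions = 108

108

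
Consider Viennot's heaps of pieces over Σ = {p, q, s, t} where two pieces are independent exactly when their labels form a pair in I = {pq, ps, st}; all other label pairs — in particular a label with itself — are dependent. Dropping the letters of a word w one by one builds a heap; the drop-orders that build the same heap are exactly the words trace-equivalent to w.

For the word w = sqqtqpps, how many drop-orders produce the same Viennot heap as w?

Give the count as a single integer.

6

#0=s has no predecessor
#1=q depends on [0:s]
#2=q depends on [1:q]
#3=t depends on [2:q]
#4=q depends on [3:t]
#5=p depends on [3:t]
#6=p depends on [5:p]
#7=s depends on [4:q]
sources: [0:s]
N(rest) = Σ N(rest − s) over sources s of rest; N(one piece) = 1:
  size 1 → [6]=1  [7]=1
  size 2 → [4,7]=1  [5,6]=1  [6,7]=2
  size 3 → [4,6,7]=3  [5,6,7]=3
  size 4 → [4,5,6,7]=6
  size 5 → [3,4,5,6,7]=6
  size 6 → [2,3,4,5,6,7]=6
  first=0(s) contributes 6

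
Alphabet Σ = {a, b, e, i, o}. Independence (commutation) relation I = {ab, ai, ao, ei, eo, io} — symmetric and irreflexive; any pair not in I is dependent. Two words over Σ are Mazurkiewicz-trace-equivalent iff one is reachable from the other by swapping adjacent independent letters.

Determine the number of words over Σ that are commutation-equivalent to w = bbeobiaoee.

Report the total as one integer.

76

piece 0:b — minimal
piece 1:b rests on {0:b}
piece 2:e rests on {1:b}
piece 3:o rests on {1:b}
piece 4:b rests on {2:e, 3:o}
piece 5:i rests on {4:b}
piece 6:a rests on {2:e}
piece 7:o rests on {4:b}
piece 8:e rests on {4:b, 6:a}
piece 9:e rests on {8:e}
minimal pieces: {0:b}
ways to finish when only these pieces remain (= sum over removing one remaining piece with nothing left below it):
  1 left: {5}→1  {7}→1  {9}→1
  2 left: {5,7}→2  {5,9}→2  {7,9}→2  {8,9}→1
  3 left: {5,7,9}→6  {5,8,9}→3  {6,8,9}→1  {7,8,9}→3
  4 left: {5,6,8,9}→4  {5,7,8,9}→12  {6,7,8,9}→4
  5 left: {4,5,7,8,9}→12  {5,6,7,8,9}→20
  6 left: {3,4,5,7,8,9}→12  {4,5,6,7,8,9}→32
  7 left: {2,4,5,6,7,8,9}→32  {3,4,5,6,7,8,9}→44
  8 left: {2,3,4,5,6,7,8,9}→76
  placing 0:b first → 76 extensions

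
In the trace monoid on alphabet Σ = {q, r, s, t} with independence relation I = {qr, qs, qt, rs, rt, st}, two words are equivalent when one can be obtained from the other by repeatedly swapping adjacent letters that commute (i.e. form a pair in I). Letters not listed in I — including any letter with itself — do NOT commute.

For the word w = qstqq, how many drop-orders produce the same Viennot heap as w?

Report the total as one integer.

drop 0:q onto floor
drop 1:s onto floor
drop 2:t onto floor
drop 3:q onto {0:q}
drop 4:q onto {3:q}
ground layer = {0:q, 1:s, 2:t}
drop-orders for the pieces not yet dropped (sum over which currently-grounded one goes next):
  1 to go: {1} 1  {2} 1  {4} 1
  2 to go: {1,2} 2  {1,4} 2  {2,4} 2  {3,4} 1
  3 to go: {0,3,4} 1  {1,2,4} 6  {1,3,4} 3  {2,3,4} 3
  if 0:q drops first: 12 orders
  if 1:s drops first: 4 orders
  if 2:t drops first: 4 orders
heap linearizations: 20

20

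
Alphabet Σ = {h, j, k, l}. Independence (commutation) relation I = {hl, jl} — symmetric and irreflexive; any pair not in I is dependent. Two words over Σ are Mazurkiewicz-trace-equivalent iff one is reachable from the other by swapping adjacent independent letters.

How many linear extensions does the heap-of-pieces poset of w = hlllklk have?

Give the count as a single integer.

4

0(h) covers ∅
1(l) covers ∅
2(l) covers 1:l
3(l) covers 2:l
4(k) covers 0:h, 3:l
5(l) covers 4:k
6(k) covers 5:l
floor of heap: 0:h, 1:l
completions by unplaced set U, small U first (add the entries for U minus each lowest piece of U):
  |U|=1: {6}:1
  |U|=2: {5,6}:1
  |U|=3: {4,5,6}:1
  |U|=4: {0,4,5,6}:1  {3,4,5,6}:1
  |U|=5: {0,3,4,5,6}:2  {2,3,4,5,6}:1
  start at 0(h): 1
  start at 1(l): 3
sum over floor = 4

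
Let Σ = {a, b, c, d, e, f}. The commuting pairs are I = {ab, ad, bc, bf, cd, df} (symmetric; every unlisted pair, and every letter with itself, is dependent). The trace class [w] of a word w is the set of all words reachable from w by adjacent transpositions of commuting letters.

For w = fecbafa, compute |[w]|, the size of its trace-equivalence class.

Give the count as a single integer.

5

piece 0:f — minimal
piece 1:e rests on {0:f}
piece 2:c rests on {1:e}
piece 3:b rests on {1:e}
piece 4:a rests on {2:c}
piece 5:f rests on {4:a}
piece 6:a rests on {5:f}
minimal pieces: {0:f}
ways to finish when only these pieces remain (= sum over removing one remaining piece with nothing left below it):
  1 left: {3}→1  {6}→1
  2 left: {3,6}→2  {5,6}→1
  3 left: {3,5,6}→3  {4,5,6}→1
  4 left: {2,4,5,6}→1  {3,4,5,6}→4
  5 left: {2,3,4,5,6}→5
  placing 0:f first → 5 extensions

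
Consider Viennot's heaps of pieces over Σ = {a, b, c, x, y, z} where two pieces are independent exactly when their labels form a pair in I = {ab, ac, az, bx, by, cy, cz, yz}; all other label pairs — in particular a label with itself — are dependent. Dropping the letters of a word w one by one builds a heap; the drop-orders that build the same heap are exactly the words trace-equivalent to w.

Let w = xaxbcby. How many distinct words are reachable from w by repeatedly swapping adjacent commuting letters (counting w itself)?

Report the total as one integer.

13

#0=x has no predecessor
#1=a depends on [0:x]
#2=x depends on [1:a]
#3=b has no predecessor
#4=c depends on [2:x, 3:b]
#5=b depends on [4:c]
#6=y depends on [2:x]
sources: [0:x, 3:b]
N(rest) = Σ N(rest − s) over sources s of rest; N(one piece) = 1:
  size 1 → [5]=1  [6]=1
  size 2 → [4,5]=1  [5,6]=2
  size 3 → [3,4,5]=1  [4,5,6]=3
  size 4 → [2,4,5,6]=3  [3,4,5,6]=4
  size 5 → [1,2,4,5,6]=3  [2,3,4,5,6]=7
  first=0(x) contributes 10
  first=3(b) contributes 3
|[w]| = 13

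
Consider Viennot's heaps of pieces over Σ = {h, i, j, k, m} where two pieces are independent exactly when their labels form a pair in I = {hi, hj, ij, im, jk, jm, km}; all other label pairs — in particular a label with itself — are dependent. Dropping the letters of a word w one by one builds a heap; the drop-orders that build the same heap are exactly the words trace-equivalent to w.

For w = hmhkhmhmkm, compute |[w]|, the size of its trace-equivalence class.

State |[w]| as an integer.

#0=h has no predecessor
#1=m depends on [0:h]
#2=h depends on [1:m]
#3=k depends on [2:h]
#4=h depends on [3:k]
#5=m depends on [4:h]
#6=h depends on [5:m]
#7=m depends on [6:h]
#8=k depends on [6:h]
#9=m depends on [7:m]
sources: [0:h]
N(rest) = Σ N(rest − s) over sources s of rest; N(one piece) = 1:
  size 1 → [8]=1  [9]=1
  size 2 → [7,9]=1  [8,9]=2
  size 3 → [7,8,9]=3
  size 4 → [6,7,8,9]=3
  size 5 → [5,6,7,8,9]=3
  size 6 → [4,5,6,7,8,9]=3
  size 7 → [3,4,5,6,7,8,9]=3
  size 8 → [2,3,4,5,6,7,8,9]=3
  first=0(h) contributes 3

3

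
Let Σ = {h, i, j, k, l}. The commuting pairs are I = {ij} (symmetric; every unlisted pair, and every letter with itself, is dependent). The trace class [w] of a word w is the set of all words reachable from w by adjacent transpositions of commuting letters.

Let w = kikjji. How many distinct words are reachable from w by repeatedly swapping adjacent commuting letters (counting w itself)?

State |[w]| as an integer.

piece 0:k — minimal
piece 1:i rests on {0:k}
piece 2:k rests on {1:i}
piece 3:j rests on {2:k}
piece 4:j rests on {3:j}
piece 5:i rests on {2:k}
minimal pieces: {0:k}
ways to finish when only these pieces remain (= sum over removing one remaining piece with nothing left below it):
  1 left: {4}→1  {5}→1
  2 left: {3,4}→1  {4,5}→2
  3 left: {3,4,5}→3
  4 left: {2,3,4,5}→3
  placing 0:k first → 3 extensions

3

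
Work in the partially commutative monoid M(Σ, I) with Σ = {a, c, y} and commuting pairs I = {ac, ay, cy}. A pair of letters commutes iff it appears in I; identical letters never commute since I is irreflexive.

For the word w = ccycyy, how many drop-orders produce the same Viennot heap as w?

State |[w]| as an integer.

20

0(c) covers ∅
1(c) covers 0:c
2(y) covers ∅
3(c) covers 1:c
4(y) covers 2:y
5(y) covers 4:y
floor of heap: 0:c, 2:y
completions by unplaced set U, small U first (add the entries for U minus each lowest piece of U):
  |U|=1: {3}:1  {5}:1
  |U|=2: {1,3}:1  {3,5}:2  {4,5}:1
  |U|=3: {0,1,3}:1  {1,3,5}:3  {2,4,5}:1  {3,4,5}:3
  |U|=4: {0,1,3,5}:4  {1,3,4,5}:6  {2,3,4,5}:4
  start at 0(c): 10
  start at 2(y): 10
sum over floor = 20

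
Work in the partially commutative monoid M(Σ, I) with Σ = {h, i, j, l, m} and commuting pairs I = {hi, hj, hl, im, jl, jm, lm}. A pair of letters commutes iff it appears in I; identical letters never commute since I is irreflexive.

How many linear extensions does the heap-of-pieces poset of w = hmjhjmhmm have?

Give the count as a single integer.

0(h) covers ∅
1(m) covers 0:h
2(j) covers ∅
3(h) covers 1:m
4(j) covers 2:j
5(m) covers 3:h
6(h) covers 5:m
7(m) covers 6:h
8(m) covers 7:m
floor of heap: 0:h, 2:j
completions by unplaced set U, small U first (add the entries for U minus each lowest piece of U):
  |U|=1: {4}:1  {8}:1
  |U|=2: {2,4}:1  {4,8}:2  {7,8}:1
  |U|=3: {2,4,8}:3  {4,7,8}:3  {6,7,8}:1
  |U|=4: {2,4,7,8}:6  {4,6,7,8}:4  {5,6,7,8}:1
  |U|=5: {2,4,6,7,8}:10  {3,5,6,7,8}:1  {4,5,6,7,8}:5
  |U|=6: {1,3,5,6,7,8}:1  {2,4,5,6,7,8}:15  {3,4,5,6,7,8}:6
  |U|=7: {0,1,3,5,6,7,8}:1  {1,3,4,5,6,7,8}:7  {2,3,4,5,6,7,8}:21
  start at 0(h): 28
  start at 2(j): 8
sum over floor = 36

36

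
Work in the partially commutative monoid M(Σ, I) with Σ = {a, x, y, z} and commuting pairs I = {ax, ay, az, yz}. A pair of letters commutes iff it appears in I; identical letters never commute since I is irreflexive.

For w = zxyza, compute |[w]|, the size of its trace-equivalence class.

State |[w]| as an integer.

10

#0=z has no predecessor
#1=x depends on [0:z]
#2=y depends on [1:x]
#3=z depends on [1:x]
#4=a has no predecessor
sources: [0:z, 4:a]
N(rest) = Σ N(rest − s) over sources s of rest; N(one piece) = 1:
  size 1 → [2]=1  [3]=1  [4]=1
  size 2 → [2,3]=2  [2,4]=2  [3,4]=2
  size 3 → [1,2,3]=2  [2,3,4]=6
  first=0(z) contributes 8
  first=4(a) contributes 2
|[w]| = 10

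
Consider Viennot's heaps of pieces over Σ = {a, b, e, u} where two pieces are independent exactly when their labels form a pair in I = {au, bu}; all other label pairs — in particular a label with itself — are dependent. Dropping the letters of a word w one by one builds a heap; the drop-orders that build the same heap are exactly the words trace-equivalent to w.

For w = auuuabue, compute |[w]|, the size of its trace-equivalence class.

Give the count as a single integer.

35

0(a) covers ∅
1(u) covers ∅
2(u) covers 1:u
3(u) covers 2:u
4(a) covers 0:a
5(b) covers 4:a
6(u) covers 3:u
7(e) covers 5:b, 6:u
floor of heap: 0:a, 1:u
completions by unplaced set U, small U first (add the entries for U minus each lowest piece of U):
  |U|=1: {7}:1
  |U|=2: {5,7}:1  {6,7}:1
  |U|=3: {3,6,7}:1  {4,5,7}:1  {5,6,7}:2
  |U|=4: {0,4,5,7}:1  {2,3,6,7}:1  {3,5,6,7}:3  {4,5,6,7}:3
  |U|=5: {0,4,5,6,7}:4  {1,2,3,6,7}:1  {2,3,5,6,7}:4  {3,4,5,6,7}:6
  |U|=6: {0,3,4,5,6,7}:10  {1,2,3,5,6,7}:5  {2,3,4,5,6,7}:10
  start at 0(a): 15
  start at 1(u): 20
sum over floor = 35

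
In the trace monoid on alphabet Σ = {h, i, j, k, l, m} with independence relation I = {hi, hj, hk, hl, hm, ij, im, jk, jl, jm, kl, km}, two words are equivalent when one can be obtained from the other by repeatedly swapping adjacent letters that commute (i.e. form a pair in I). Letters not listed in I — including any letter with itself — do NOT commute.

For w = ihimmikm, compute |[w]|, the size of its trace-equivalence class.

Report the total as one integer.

piece 0:i — minimal
piece 1:h — minimal
piece 2:i rests on {0:i}
piece 3:m — minimal
piece 4:m rests on {3:m}
piece 5:i rests on {2:i}
piece 6:k rests on {5:i}
piece 7:m rests on {4:m}
minimal pieces: {0:i, 1:h, 3:m}
ways to finish when only these pieces remain (= sum over removing one remaining piece with nothing left below it):
  1 left: {1}→1  {6}→1  {7}→1
  2 left: {1,6}→2  {1,7}→2  {4,7}→1  {5,6}→1  {6,7}→2
  3 left: {1,4,7}→3  {1,5,6}→3  {1,6,7}→6  {2,5,6}→1  {3,4,7}→1  {4,6,7}→3  {5,6,7}→3
  4 left: {0,2,5,6}→1  {1,2,5,6}→4  {1,3,4,7}→4  {1,4,6,7}→12  {1,5,6,7}→12  {2,5,6,7}→4  {3,4,6,7}→4  {4,5,6,7}→6
  5 left: {0,1,2,5,6}→5  {0,2,5,6,7}→5  {1,2,5,6,7}→20  {1,3,4,6,7}→20  {1,4,5,6,7}→30  {2,4,5,6,7}→10  {3,4,5,6,7}→10
  6 left: {0,1,2,5,6,7}→30  {0,2,4,5,6,7}→15  {1,2,4,5,6,7}→60  {1,3,4,5,6,7}→60  {2,3,4,5,6,7}→20
  placing 0:i first → 140 extensions
  placing 1:h first → 35 extensions
  placing 3:m first → 105 extensions
total linear extensions = 280

280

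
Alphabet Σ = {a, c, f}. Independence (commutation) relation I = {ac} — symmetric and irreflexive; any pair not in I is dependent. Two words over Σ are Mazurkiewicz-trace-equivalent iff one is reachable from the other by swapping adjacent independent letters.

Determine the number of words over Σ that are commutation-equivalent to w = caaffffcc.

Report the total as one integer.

3

piece 0:c — minimal
piece 1:a — minimal
piece 2:a rests on {1:a}
piece 3:f rests on {0:c, 2:a}
piece 4:f rests on {3:f}
piece 5:f rests on {4:f}
piece 6:f rests on {5:f}
piece 7:c rests on {6:f}
piece 8:c rests on {7:c}
minimal pieces: {0:c, 1:a}
ways to finish when only these pieces remain (= sum over removing one remaining piece with nothing left below it):
  1 left: {8}→1
  2 left: {7,8}→1
  3 left: {6,7,8}→1
  4 left: {5,6,7,8}→1
  5 left: {4,5,6,7,8}→1
  6 left: {3,4,5,6,7,8}→1
  7 left: {0,3,4,5,6,7,8}→1  {2,3,4,5,6,7,8}→1
  placing 0:c first → 1 extensions
  placing 1:a first → 2 extensions
total linear extensions = 3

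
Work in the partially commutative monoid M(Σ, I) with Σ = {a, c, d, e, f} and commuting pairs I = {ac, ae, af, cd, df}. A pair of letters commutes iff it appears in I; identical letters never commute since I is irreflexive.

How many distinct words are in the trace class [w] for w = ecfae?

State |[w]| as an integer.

drop 0:e onto floor
drop 1:c onto {0:e}
drop 2:f onto {1:c}
drop 3:a onto floor
drop 4:e onto {2:f}
ground layer = {0:e, 3:a}
drop-orders for the pieces not yet dropped (sum over which currently-grounded one goes next):
  1 to go: {3} 1  {4} 1
  2 to go: {2,4} 1  {3,4} 2
  3 to go: {1,2,4} 1  {2,3,4} 3
  if 0:e drops first: 4 orders
  if 3:a drops first: 1 orders
heap linearizations: 5

5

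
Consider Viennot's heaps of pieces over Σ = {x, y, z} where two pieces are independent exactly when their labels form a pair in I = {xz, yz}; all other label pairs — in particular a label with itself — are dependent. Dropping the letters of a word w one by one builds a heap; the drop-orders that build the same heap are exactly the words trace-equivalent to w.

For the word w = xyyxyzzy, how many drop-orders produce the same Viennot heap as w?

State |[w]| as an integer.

piece 0:x — minimal
piece 1:y rests on {0:x}
piece 2:y rests on {1:y}
piece 3:x rests on {2:y}
piece 4:y rests on {3:x}
piece 5:z — minimal
piece 6:z rests on {5:z}
piece 7:y rests on {4:y}
minimal pieces: {0:x, 5:z}
ways to finish when only these pieces remain (= sum over removing one remaining piece with nothing left below it):
  1 left: {6}→1  {7}→1
  2 left: {4,7}→1  {5,6}→1  {6,7}→2
  3 left: {3,4,7}→1  {4,6,7}→3  {5,6,7}→3
  4 left: {2,3,4,7}→1  {3,4,6,7}→4  {4,5,6,7}→6
  5 left: {1,2,3,4,7}→1  {2,3,4,6,7}→5  {3,4,5,6,7}→10
  6 left: {0,1,2,3,4,7}→1  {1,2,3,4,6,7}→6  {2,3,4,5,6,7}→15
  placing 0:x first → 21 extensions
  placing 5:z first → 7 extensions
total linear extensions = 28

28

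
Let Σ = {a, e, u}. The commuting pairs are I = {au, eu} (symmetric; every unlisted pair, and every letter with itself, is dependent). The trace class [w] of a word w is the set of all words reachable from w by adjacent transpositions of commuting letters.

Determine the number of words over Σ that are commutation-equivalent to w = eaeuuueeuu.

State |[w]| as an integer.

0(e) covers ∅
1(a) covers 0:e
2(e) covers 1:a
3(u) covers ∅
4(u) covers 3:u
5(u) covers 4:u
6(e) covers 2:e
7(e) covers 6:e
8(u) covers 5:u
9(u) covers 8:u
floor of heap: 0:e, 3:u
completions by unplaced set U, small U first (add the entries for U minus each lowest piece of U):
  |U|=1: {7}:1  {9}:1
  |U|=2: {6,7}:1  {7,9}:2  {8,9}:1
  |U|=3: {2,6,7}:1  {5,8,9}:1  {6,7,9}:3  {7,8,9}:3
  |U|=4: {1,2,6,7}:1  {2,6,7,9}:4  {4,5,8,9}:1  {5,7,8,9}:4  {6,7,8,9}:6
  |U|=5: {0,1,2,6,7}:1  {1,2,6,7,9}:5  {2,6,7,8,9}:10  {3,4,5,8,9}:1  {4,5,7,8,9}:5  {5,6,7,8,9}:10
  |U|=6: {0,1,2,6,7,9}:6  {1,2,6,7,8,9}:15  {2,5,6,7,8,9}:20  {3,4,5,7,8,9}:6  {4,5,6,7,8,9}:15
  |U|=7: {0,1,2,6,7,8,9}:21  {1,2,5,6,7,8,9}:35  {2,4,5,6,7,8,9}:35  {3,4,5,6,7,8,9}:21
  |U|=8: {0,1,2,5,6,7,8,9}:56  {1,2,4,5,6,7,8,9}:70  {2,3,4,5,6,7,8,9}:56
  start at 0(e): 126
  start at 3(u): 126
sum over floor = 252

252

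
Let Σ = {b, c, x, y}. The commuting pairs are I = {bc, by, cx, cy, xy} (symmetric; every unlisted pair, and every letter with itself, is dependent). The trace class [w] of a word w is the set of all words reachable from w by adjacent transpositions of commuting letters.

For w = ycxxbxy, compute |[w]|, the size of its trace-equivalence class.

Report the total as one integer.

105

piece 0:y — minimal
piece 1:c — minimal
piece 2:x — minimal
piece 3:x rests on {2:x}
piece 4:b rests on {3:x}
piece 5:x rests on {4:b}
piece 6:y rests on {0:y}
minimal pieces: {0:y, 1:c, 2:x}
ways to finish when only these pieces remain (= sum over removing one remaining piece with nothing left below it):
  1 left: {1}→1  {5}→1  {6}→1
  2 left: {0,6}→1  {1,5}→2  {1,6}→2  {4,5}→1  {5,6}→2
  3 left: {0,1,6}→3  {0,5,6}→3  {1,4,5}→3  {1,5,6}→6  {3,4,5}→1  {4,5,6}→3
  4 left: {0,1,5,6}→12  {0,4,5,6}→6  {1,3,4,5}→4  {1,4,5,6}→12  {2,3,4,5}→1  {3,4,5,6}→4
  5 left: {0,1,4,5,6}→30  {0,3,4,5,6}→10  {1,2,3,4,5}→5  {1,3,4,5,6}→20  {2,3,4,5,6}→5
  placing 0:y first → 30 extensions
  placing 1:c first → 15 extensions
  placing 2:x first → 60 extensions
total linear extensions = 105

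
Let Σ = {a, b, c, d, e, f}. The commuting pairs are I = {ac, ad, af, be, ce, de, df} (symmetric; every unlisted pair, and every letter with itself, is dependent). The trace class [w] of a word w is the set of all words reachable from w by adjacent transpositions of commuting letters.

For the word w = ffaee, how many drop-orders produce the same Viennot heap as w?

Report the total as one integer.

3

#0=f has no predecessor
#1=f depends on [0:f]
#2=a has no predecessor
#3=e depends on [1:f, 2:a]
#4=e depends on [3:e]
sources: [0:f, 2:a]
N(rest) = Σ N(rest − s) over sources s of rest; N(one piece) = 1:
  size 1 → [4]=1
  size 2 → [3,4]=1
  size 3 → [1,3,4]=1  [2,3,4]=1
  first=0(f) contributes 2
  first=2(a) contributes 1
|[w]| = 3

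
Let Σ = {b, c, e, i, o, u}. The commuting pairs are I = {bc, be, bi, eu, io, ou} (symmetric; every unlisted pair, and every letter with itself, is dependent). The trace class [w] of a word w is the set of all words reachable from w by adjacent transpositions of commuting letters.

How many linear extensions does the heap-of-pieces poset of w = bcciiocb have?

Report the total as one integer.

34

piece 0:b — minimal
piece 1:c — minimal
piece 2:c rests on {1:c}
piece 3:i rests on {2:c}
piece 4:i rests on {3:i}
piece 5:o rests on {0:b, 2:c}
piece 6:c rests on {4:i, 5:o}
piece 7:b rests on {5:o}
minimal pieces: {0:b, 1:c}
ways to finish when only these pieces remain (= sum over removing one remaining piece with nothing left below it):
  1 left: {6}→1  {7}→1
  2 left: {4,6}→1  {6,7}→2
  3 left: {3,4,6}→1  {4,6,7}→3  {5,6,7}→2
  4 left: {0,5,6,7}→2  {3,4,6,7}→4  {4,5,6,7}→5
  5 left: {0,4,5,6,7}→7  {3,4,5,6,7}→9
  6 left: {0,3,4,5,6,7}→16  {2,3,4,5,6,7}→9
  placing 0:b first → 9 extensions
  placing 1:c first → 25 extensions
total linear extensions = 34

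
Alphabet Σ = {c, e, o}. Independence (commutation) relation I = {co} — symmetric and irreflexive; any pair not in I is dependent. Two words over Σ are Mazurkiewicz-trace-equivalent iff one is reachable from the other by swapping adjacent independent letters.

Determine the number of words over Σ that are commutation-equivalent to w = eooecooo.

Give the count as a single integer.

#0=e has no predecessor
#1=o depends on [0:e]
#2=o depends on [1:o]
#3=e depends on [2:o]
#4=c depends on [3:e]
#5=o depends on [3:e]
#6=o depends on [5:o]
#7=o depends on [6:o]
sources: [0:e]
N(rest) = Σ N(rest − s) over sources s of rest; N(one piece) = 1:
  size 1 → [4]=1  [7]=1
  size 2 → [4,7]=2  [6,7]=1
  size 3 → [4,6,7]=3  [5,6,7]=1
  size 4 → [4,5,6,7]=4
  size 5 → [3,4,5,6,7]=4
  size 6 → [2,3,4,5,6,7]=4
  first=0(e) contributes 4

4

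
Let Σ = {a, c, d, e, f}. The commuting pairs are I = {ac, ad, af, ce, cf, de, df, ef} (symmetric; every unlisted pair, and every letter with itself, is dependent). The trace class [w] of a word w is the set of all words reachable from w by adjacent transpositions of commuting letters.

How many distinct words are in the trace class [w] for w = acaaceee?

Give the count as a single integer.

piece 0:a — minimal
piece 1:c — minimal
piece 2:a rests on {0:a}
piece 3:a rests on {2:a}
piece 4:c rests on {1:c}
piece 5:e rests on {3:a}
piece 6:e rests on {5:e}
piece 7:e rests on {6:e}
minimal pieces: {0:a, 1:c}
ways to finish when only these pieces remain (= sum over removing one remaining piece with nothing left below it):
  1 left: {4}→1  {7}→1
  2 left: {1,4}→1  {4,7}→2  {6,7}→1
  3 left: {1,4,7}→3  {4,6,7}→3  {5,6,7}→1
  4 left: {1,4,6,7}→6  {3,5,6,7}→1  {4,5,6,7}→4
  5 left: {1,4,5,6,7}→10  {2,3,5,6,7}→1  {3,4,5,6,7}→5
  6 left: {0,2,3,5,6,7}→1  {1,3,4,5,6,7}→15  {2,3,4,5,6,7}→6
  placing 0:a first → 21 extensions
  placing 1:c first → 7 extensions
total linear extensions = 28

28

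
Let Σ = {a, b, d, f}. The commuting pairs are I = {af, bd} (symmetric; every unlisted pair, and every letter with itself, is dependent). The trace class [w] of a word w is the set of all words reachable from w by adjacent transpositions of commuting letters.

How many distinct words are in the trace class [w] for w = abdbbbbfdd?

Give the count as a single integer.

6

drop 0:a onto floor
drop 1:b onto {0:a}
drop 2:d onto {0:a}
drop 3:b onto {1:b}
drop 4:b onto {3:b}
drop 5:b onto {4:b}
drop 6:b onto {5:b}
drop 7:f onto {2:d, 6:b}
drop 8:d onto {7:f}
drop 9:d onto {8:d}
ground layer = {0:a}
drop-orders for the pieces not yet dropped (sum over which currently-grounded one goes next):
  1 to go: {9} 1
  2 to go: {8,9} 1
  3 to go: {7,8,9} 1
  4 to go: {2,7,8,9} 1  {6,7,8,9} 1
  5 to go: {2,6,7,8,9} 2  {5,6,7,8,9} 1
  6 to go: {2,5,6,7,8,9} 3  {4,5,6,7,8,9} 1
  7 to go: {2,4,5,6,7,8,9} 4  {3,4,5,6,7,8,9} 1
  8 to go: {1,3,4,5,6,7,8,9} 1  {2,3,4,5,6,7,8,9} 5
  if 0:a drops first: 6 orders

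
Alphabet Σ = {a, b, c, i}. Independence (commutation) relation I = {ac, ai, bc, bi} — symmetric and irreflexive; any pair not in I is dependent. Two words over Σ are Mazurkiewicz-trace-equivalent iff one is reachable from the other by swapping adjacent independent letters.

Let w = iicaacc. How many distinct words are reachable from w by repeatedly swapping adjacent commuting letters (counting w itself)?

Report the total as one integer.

0(i) covers ∅
1(i) covers 0:i
2(c) covers 1:i
3(a) covers ∅
4(a) covers 3:a
5(c) covers 2:c
6(c) covers 5:c
floor of heap: 0:i, 3:a
completions by unplaced set U, small U first (add the entries for U minus each lowest piece of U):
  |U|=1: {4}:1  {6}:1
  |U|=2: {3,4}:1  {4,6}:2  {5,6}:1
  |U|=3: {2,5,6}:1  {3,4,6}:3  {4,5,6}:3
  |U|=4: {1,2,5,6}:1  {2,4,5,6}:4  {3,4,5,6}:6
  |U|=5: {0,1,2,5,6}:1  {1,2,4,5,6}:5  {2,3,4,5,6}:10
  start at 0(i): 15
  start at 3(a): 6
sum over floor = 21

21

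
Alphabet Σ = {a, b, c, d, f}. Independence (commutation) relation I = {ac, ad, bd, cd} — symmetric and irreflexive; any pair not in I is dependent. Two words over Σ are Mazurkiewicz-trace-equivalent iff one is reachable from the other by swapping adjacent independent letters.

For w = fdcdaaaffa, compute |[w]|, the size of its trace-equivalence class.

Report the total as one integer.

60

drop 0:f onto floor
drop 1:d onto {0:f}
drop 2:c onto {0:f}
drop 3:d onto {1:d}
drop 4:a onto {0:f}
drop 5:a onto {4:a}
drop 6:a onto {5:a}
drop 7:f onto {2:c, 3:d, 6:a}
drop 8:f onto {7:f}
drop 9:a onto {8:f}
ground layer = {0:f}
drop-orders for the pieces not yet dropped (sum over which currently-grounded one goes next):
  1 to go: {9} 1
  2 to go: {8,9} 1
  3 to go: {7,8,9} 1
  4 to go: {2,7,8,9} 1  {3,7,8,9} 1  {6,7,8,9} 1
  5 to go: {1,3,7,8,9} 1  {2,3,7,8,9} 2  {2,6,7,8,9} 2  {3,6,7,8,9} 2  {5,6,7,8,9} 1
  6 to go: {1,2,3,7,8,9} 3  {1,3,6,7,8,9} 3  {2,3,6,7,8,9} 6  {2,5,6,7,8,9} 3  {3,5,6,7,8,9} 3  {4,5,6,7,8,9} 1
  7 to go: {1,2,3,6,7,8,9} 12  {1,3,5,6,7,8,9} 6  {2,3,5,6,7,8,9} 12  {2,4,5,6,7,8,9} 4  {3,4,5,6,7,8,9} 4
  8 to go: {1,2,3,5,6,7,8,9} 30  {1,3,4,5,6,7,8,9} 10  {2,3,4,5,6,7,8,9} 20
  if 0:f drops first: 60 orders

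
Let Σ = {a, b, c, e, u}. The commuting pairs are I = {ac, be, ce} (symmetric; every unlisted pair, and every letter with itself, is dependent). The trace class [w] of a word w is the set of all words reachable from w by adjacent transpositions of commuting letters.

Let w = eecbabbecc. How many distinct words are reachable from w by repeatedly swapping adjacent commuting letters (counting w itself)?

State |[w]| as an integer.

30

piece 0:e — minimal
piece 1:e rests on {0:e}
piece 2:c — minimal
piece 3:b rests on {2:c}
piece 4:a rests on {1:e, 3:b}
piece 5:b rests on {4:a}
piece 6:b rests on {5:b}
piece 7:e rests on {4:a}
piece 8:c rests on {6:b}
piece 9:c rests on {8:c}
minimal pieces: {0:e, 2:c}
ways to finish when only these pieces remain (= sum over removing one remaining piece with nothing left below it):
  1 left: {7}→1  {9}→1
  2 left: {7,9}→2  {8,9}→1
  3 left: {6,8,9}→1  {7,8,9}→3
  4 left: {5,6,8,9}→1  {6,7,8,9}→4
  5 left: {5,6,7,8,9}→5
  6 left: {4,5,6,7,8,9}→5
  7 left: {1,4,5,6,7,8,9}→5  {3,4,5,6,7,8,9}→5
  8 left: {0,1,4,5,6,7,8,9}→5  {1,3,4,5,6,7,8,9}→10  {2,3,4,5,6,7,8,9}→5
  placing 0:e first → 15 extensions
  placing 2:c first → 15 extensions
total linear extensions = 30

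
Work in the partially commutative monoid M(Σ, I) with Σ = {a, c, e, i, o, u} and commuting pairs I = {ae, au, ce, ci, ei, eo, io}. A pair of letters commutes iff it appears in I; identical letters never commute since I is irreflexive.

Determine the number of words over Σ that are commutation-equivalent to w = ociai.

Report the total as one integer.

3

piece 0:o — minimal
piece 1:c rests on {0:o}
piece 2:i — minimal
piece 3:a rests on {1:c, 2:i}
piece 4:i rests on {3:a}
minimal pieces: {0:o, 2:i}
ways to finish when only these pieces remain (= sum over removing one remaining piece with nothing left below it):
  1 left: {4}→1
  2 left: {3,4}→1
  3 left: {1,3,4}→1  {2,3,4}→1
  placing 0:o first → 2 extensions
  placing 2:i first → 1 extensions
total linear extensions = 3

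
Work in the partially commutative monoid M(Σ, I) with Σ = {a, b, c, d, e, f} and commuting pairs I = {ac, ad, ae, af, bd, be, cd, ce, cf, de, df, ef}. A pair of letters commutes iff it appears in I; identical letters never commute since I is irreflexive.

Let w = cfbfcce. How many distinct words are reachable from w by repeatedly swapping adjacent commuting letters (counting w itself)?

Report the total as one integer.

42

piece 0:c — minimal
piece 1:f — minimal
piece 2:b rests on {0:c, 1:f}
piece 3:f rests on {2:b}
piece 4:c rests on {2:b}
piece 5:c rests on {4:c}
piece 6:e — minimal
minimal pieces: {0:c, 1:f, 6:e}
ways to finish when only these pieces remain (= sum over removing one remaining piece with nothing left below it):
  1 left: {3}→1  {5}→1  {6}→1
  2 left: {3,5}→2  {3,6}→2  {4,5}→1  {5,6}→2
  3 left: {3,4,5}→3  {3,5,6}→6  {4,5,6}→3
  4 left: {2,3,4,5}→3  {3,4,5,6}→12
  5 left: {0,2,3,4,5}→3  {1,2,3,4,5}→3  {2,3,4,5,6}→15
  placing 0:c first → 18 extensions
  placing 1:f first → 18 extensions
  placing 6:e first → 6 extensions
total linear extensions = 42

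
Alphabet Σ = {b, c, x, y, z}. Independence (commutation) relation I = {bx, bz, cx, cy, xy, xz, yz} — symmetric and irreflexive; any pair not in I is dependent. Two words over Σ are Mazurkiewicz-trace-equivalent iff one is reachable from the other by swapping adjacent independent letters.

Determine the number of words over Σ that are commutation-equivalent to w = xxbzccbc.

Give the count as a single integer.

56

#0=x has no predecessor
#1=x depends on [0:x]
#2=b has no predecessor
#3=z has no predecessor
#4=c depends on [2:b, 3:z]
#5=c depends on [4:c]
#6=b depends on [5:c]
#7=c depends on [6:b]
sources: [0:x, 2:b, 3:z]
N(rest) = Σ N(rest − s) over sources s of rest; N(one piece) = 1:
  size 1 → [1]=1  [7]=1
  size 2 → [0,1]=1  [1,7]=2  [6,7]=1
  size 3 → [0,1,7]=3  [1,6,7]=3  [5,6,7]=1
  size 4 → [0,1,6,7]=6  [1,5,6,7]=4  [4,5,6,7]=1
  size 5 → [0,1,5,6,7]=10  [1,4,5,6,7]=5  [2,4,5,6,7]=1  [3,4,5,6,7]=1
  size 6 → [0,1,4,5,6,7]=15  [1,2,4,5,6,7]=6  [1,3,4,5,6,7]=6  [2,3,4,5,6,7]=2
  first=0(x) contributes 14
  first=2(b) contributes 21
  first=3(z) contributes 21
|[w]| = 56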